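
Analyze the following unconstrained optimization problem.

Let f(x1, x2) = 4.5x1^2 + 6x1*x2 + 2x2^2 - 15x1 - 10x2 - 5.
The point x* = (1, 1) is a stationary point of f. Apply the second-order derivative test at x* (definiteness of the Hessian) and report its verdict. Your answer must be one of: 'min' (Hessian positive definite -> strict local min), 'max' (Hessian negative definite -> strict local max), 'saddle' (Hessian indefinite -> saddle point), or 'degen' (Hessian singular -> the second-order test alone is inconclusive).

Compute the Hessian H = grad^2 f:
  H = [[9, 6], [6, 4]]
Verify stationarity: grad f(x*) = H x* + g = (0, 0).
Eigenvalues of H: 0, 13.
H has a zero eigenvalue (singular; positive semidefinite but not definite), so H is neither positive definite, negative definite, nor indefinite. The second-order test alone is inconclusive -> degen.
(Indeed, f is constant along the null direction of H through x*, so x* is not a strict local extremum.)

degen


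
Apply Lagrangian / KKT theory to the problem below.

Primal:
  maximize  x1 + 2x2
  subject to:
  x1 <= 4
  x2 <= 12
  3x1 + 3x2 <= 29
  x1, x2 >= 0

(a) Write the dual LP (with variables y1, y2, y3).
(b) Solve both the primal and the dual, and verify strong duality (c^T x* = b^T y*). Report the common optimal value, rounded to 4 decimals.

The standard primal-dual pair for 'max c^T x s.t. A x <= b, x >= 0' is:
  Dual:  min b^T y  s.t.  A^T y >= c,  y >= 0.

So the dual LP is:
  minimize  4y1 + 12y2 + 29y3
  subject to:
    y1 + 3y3 >= 1
    y2 + 3y3 >= 2
    y1, y2, y3 >= 0

Solving the primal: x* = (0, 9.6667).
  primal value c^T x* = 19.3333.
Solving the dual: y* = (0, 0, 0.6667).
  dual value b^T y* = 19.3333.
Strong duality: c^T x* = b^T y*. Confirmed.

19.3333


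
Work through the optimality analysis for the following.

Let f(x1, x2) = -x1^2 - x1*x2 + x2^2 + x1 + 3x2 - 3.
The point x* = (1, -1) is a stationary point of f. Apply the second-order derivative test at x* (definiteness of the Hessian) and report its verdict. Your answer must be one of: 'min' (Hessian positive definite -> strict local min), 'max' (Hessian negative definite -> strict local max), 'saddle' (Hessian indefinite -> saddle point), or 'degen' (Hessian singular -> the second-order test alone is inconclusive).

Compute the Hessian H = grad^2 f:
  H = [[-2, -1], [-1, 2]]
Verify stationarity: grad f(x*) = H x* + g = (0, 0).
Eigenvalues of H: -2.2361, 2.2361.
Eigenvalues have mixed signs, so H is indefinite -> x* is a saddle point.

saddle


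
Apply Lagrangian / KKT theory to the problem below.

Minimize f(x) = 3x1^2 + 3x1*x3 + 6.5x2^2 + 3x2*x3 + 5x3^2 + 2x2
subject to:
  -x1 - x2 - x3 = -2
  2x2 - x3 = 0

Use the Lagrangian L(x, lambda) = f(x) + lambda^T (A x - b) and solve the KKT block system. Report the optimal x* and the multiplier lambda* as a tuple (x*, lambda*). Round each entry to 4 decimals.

Form the Lagrangian:
  L(x, lambda) = (1/2) x^T Q x + c^T x + lambda^T (A x - b)
Stationarity (grad_x L = 0): Q x + c + A^T lambda = 0.
Primal feasibility: A x = b.

This gives the KKT block system:
  [ Q   A^T ] [ x     ]   [-c ]
  [ A    0  ] [ lambda ] = [ b ]

Solving the linear system:
  x*      = (1.2048, 0.2651, 0.5301)
  lambda* = (8.8193, 0.8916)
  f(x*)   = 9.0843

x* = (1.2048, 0.2651, 0.5301), lambda* = (8.8193, 0.8916)


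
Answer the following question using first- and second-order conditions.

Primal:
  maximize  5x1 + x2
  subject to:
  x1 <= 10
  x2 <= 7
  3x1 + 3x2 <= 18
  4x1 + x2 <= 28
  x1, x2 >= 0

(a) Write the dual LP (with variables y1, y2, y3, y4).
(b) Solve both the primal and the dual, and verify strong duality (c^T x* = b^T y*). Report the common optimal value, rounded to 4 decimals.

The standard primal-dual pair for 'max c^T x s.t. A x <= b, x >= 0' is:
  Dual:  min b^T y  s.t.  A^T y >= c,  y >= 0.

So the dual LP is:
  minimize  10y1 + 7y2 + 18y3 + 28y4
  subject to:
    y1 + 3y3 + 4y4 >= 5
    y2 + 3y3 + y4 >= 1
    y1, y2, y3, y4 >= 0

Solving the primal: x* = (6, 0).
  primal value c^T x* = 30.
Solving the dual: y* = (0, 0, 1.6667, 0).
  dual value b^T y* = 30.
Strong duality: c^T x* = b^T y*. Confirmed.

30


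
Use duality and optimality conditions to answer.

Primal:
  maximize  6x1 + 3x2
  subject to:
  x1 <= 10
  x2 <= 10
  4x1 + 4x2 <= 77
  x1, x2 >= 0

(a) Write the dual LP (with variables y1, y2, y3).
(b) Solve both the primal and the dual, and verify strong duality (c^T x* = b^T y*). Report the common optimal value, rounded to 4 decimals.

The standard primal-dual pair for 'max c^T x s.t. A x <= b, x >= 0' is:
  Dual:  min b^T y  s.t.  A^T y >= c,  y >= 0.

So the dual LP is:
  minimize  10y1 + 10y2 + 77y3
  subject to:
    y1 + 4y3 >= 6
    y2 + 4y3 >= 3
    y1, y2, y3 >= 0

Solving the primal: x* = (10, 9.25).
  primal value c^T x* = 87.75.
Solving the dual: y* = (3, 0, 0.75).
  dual value b^T y* = 87.75.
Strong duality: c^T x* = b^T y*. Confirmed.

87.75


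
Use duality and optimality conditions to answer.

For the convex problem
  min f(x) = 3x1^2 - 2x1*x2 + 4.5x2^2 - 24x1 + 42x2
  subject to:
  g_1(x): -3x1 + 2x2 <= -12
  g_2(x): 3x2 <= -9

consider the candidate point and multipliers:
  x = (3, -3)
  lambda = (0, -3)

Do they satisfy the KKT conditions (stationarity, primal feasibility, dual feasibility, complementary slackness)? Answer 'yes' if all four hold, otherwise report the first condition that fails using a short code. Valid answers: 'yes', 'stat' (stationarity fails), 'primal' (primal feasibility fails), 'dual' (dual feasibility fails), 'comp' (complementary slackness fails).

Gradient of f: grad f(x) = Q x + c = (0, 9)
Constraint values g_i(x) = a_i^T x - b_i:
  g_1((3, -3)) = -3
  g_2((3, -3)) = 0
Stationarity residual: grad f(x) + sum_i lambda_i a_i = (0, 0)
  -> stationarity OK
Primal feasibility (all g_i <= 0): OK
Dual feasibility (all lambda_i >= 0): FAILS
Complementary slackness (lambda_i * g_i(x) = 0 for all i): OK

Verdict: the first failing condition is dual_feasibility -> dual.

dual


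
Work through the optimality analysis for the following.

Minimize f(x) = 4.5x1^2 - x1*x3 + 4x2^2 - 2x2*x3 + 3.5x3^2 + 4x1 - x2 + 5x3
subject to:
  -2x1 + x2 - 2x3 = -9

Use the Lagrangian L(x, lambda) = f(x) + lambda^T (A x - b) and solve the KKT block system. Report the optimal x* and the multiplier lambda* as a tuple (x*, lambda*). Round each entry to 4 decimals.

Form the Lagrangian:
  L(x, lambda) = (1/2) x^T Q x + c^T x + lambda^T (A x - b)
Stationarity (grad_x L = 0): Q x + c + A^T lambda = 0.
Primal feasibility: A x = b.

This gives the KKT block system:
  [ Q   A^T ] [ x     ]   [-c ]
  [ A    0  ] [ lambda ] = [ b ]

Solving the linear system:
  x*      = (1.9945, -0.5498, 2.2306)
  lambda* = (9.8598)
  f(x*)   = 54.2094

x* = (1.9945, -0.5498, 2.2306), lambda* = (9.8598)


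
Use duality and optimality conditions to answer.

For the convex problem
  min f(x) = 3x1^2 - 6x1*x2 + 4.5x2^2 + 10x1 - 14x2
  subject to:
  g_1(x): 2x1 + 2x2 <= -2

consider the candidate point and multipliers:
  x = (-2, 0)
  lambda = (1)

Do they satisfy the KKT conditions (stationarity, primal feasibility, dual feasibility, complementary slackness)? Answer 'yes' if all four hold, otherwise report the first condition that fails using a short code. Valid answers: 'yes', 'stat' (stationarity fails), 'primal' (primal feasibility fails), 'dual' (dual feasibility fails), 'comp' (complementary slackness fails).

Gradient of f: grad f(x) = Q x + c = (-2, -2)
Constraint values g_i(x) = a_i^T x - b_i:
  g_1((-2, 0)) = -2
Stationarity residual: grad f(x) + sum_i lambda_i a_i = (0, 0)
  -> stationarity OK
Primal feasibility (all g_i <= 0): OK
Dual feasibility (all lambda_i >= 0): OK
Complementary slackness (lambda_i * g_i(x) = 0 for all i): FAILS

Verdict: the first failing condition is complementary_slackness -> comp.

comp


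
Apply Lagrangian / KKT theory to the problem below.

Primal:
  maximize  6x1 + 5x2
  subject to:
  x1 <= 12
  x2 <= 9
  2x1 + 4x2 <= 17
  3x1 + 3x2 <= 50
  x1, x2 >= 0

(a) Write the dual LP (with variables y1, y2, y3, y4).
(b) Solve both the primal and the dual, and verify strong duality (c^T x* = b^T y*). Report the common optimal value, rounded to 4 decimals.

The standard primal-dual pair for 'max c^T x s.t. A x <= b, x >= 0' is:
  Dual:  min b^T y  s.t.  A^T y >= c,  y >= 0.

So the dual LP is:
  minimize  12y1 + 9y2 + 17y3 + 50y4
  subject to:
    y1 + 2y3 + 3y4 >= 6
    y2 + 4y3 + 3y4 >= 5
    y1, y2, y3, y4 >= 0

Solving the primal: x* = (8.5, 0).
  primal value c^T x* = 51.
Solving the dual: y* = (0, 0, 3, 0).
  dual value b^T y* = 51.
Strong duality: c^T x* = b^T y*. Confirmed.

51


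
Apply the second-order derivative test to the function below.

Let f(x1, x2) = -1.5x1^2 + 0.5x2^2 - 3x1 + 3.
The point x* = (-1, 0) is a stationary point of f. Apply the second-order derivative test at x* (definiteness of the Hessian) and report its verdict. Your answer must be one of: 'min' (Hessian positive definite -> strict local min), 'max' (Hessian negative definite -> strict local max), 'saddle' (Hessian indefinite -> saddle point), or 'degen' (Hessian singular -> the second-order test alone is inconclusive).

Compute the Hessian H = grad^2 f:
  H = [[-3, 0], [0, 1]]
Verify stationarity: grad f(x*) = H x* + g = (0, 0).
Eigenvalues of H: -3, 1.
Eigenvalues have mixed signs, so H is indefinite -> x* is a saddle point.

saddle


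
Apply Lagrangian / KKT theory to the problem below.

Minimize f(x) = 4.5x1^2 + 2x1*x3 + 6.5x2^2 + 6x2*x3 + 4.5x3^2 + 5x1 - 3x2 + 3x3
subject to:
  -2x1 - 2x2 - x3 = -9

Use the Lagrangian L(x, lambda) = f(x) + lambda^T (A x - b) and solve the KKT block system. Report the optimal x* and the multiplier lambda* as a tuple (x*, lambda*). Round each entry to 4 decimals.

Form the Lagrangian:
  L(x, lambda) = (1/2) x^T Q x + c^T x + lambda^T (A x - b)
Stationarity (grad_x L = 0): Q x + c + A^T lambda = 0.
Primal feasibility: A x = b.

This gives the KKT block system:
  [ Q   A^T ] [ x     ]   [-c ]
  [ A    0  ] [ lambda ] = [ b ]

Solving the linear system:
  x*      = (2.4476, 2.7219, -1.339)
  lambda* = (12.1752)
  f(x*)   = 54.8162

x* = (2.4476, 2.7219, -1.339), lambda* = (12.1752)


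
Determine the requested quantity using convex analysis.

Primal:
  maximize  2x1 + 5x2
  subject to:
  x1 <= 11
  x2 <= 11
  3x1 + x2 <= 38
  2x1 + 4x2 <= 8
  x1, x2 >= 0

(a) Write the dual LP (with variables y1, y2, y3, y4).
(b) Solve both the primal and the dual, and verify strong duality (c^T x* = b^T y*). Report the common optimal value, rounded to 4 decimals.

The standard primal-dual pair for 'max c^T x s.t. A x <= b, x >= 0' is:
  Dual:  min b^T y  s.t.  A^T y >= c,  y >= 0.

So the dual LP is:
  minimize  11y1 + 11y2 + 38y3 + 8y4
  subject to:
    y1 + 3y3 + 2y4 >= 2
    y2 + y3 + 4y4 >= 5
    y1, y2, y3, y4 >= 0

Solving the primal: x* = (0, 2).
  primal value c^T x* = 10.
Solving the dual: y* = (0, 0, 0, 1.25).
  dual value b^T y* = 10.
Strong duality: c^T x* = b^T y*. Confirmed.

10


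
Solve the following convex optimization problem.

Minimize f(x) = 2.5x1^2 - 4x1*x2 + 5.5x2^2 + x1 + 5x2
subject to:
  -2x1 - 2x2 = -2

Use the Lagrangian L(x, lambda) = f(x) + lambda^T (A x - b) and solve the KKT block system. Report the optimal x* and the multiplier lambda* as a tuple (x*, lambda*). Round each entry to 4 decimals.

Form the Lagrangian:
  L(x, lambda) = (1/2) x^T Q x + c^T x + lambda^T (A x - b)
Stationarity (grad_x L = 0): Q x + c + A^T lambda = 0.
Primal feasibility: A x = b.

This gives the KKT block system:
  [ Q   A^T ] [ x     ]   [-c ]
  [ A    0  ] [ lambda ] = [ b ]

Solving the linear system:
  x*      = (0.7917, 0.2083)
  lambda* = (2.0625)
  f(x*)   = 2.9792

x* = (0.7917, 0.2083), lambda* = (2.0625)


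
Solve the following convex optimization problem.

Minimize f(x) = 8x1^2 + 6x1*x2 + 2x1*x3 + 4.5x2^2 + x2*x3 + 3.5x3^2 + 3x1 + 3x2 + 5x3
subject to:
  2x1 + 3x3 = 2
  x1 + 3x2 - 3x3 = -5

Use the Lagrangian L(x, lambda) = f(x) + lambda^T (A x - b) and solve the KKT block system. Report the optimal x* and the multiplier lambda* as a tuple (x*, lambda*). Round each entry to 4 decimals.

Form the Lagrangian:
  L(x, lambda) = (1/2) x^T Q x + c^T x + lambda^T (A x - b)
Stationarity (grad_x L = 0): Q x + c + A^T lambda = 0.
Primal feasibility: A x = b.

This gives the KKT block system:
  [ Q   A^T ] [ x     ]   [-c ]
  [ A    0  ] [ lambda ] = [ b ]

Solving the linear system:
  x*      = (0.1429, -1.1429, 0.5714)
  lambda* = (-0.7619, 1.9524)
  f(x*)   = 5.5714

x* = (0.1429, -1.1429, 0.5714), lambda* = (-0.7619, 1.9524)


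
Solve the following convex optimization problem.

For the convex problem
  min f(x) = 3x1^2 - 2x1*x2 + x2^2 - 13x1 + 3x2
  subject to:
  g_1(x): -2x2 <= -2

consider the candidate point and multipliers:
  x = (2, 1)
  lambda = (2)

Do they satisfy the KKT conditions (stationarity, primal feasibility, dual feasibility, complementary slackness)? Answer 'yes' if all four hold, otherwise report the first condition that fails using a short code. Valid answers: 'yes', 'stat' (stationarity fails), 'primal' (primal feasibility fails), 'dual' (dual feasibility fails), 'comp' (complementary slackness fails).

Gradient of f: grad f(x) = Q x + c = (-3, 1)
Constraint values g_i(x) = a_i^T x - b_i:
  g_1((2, 1)) = 0
Stationarity residual: grad f(x) + sum_i lambda_i a_i = (-3, -3)
  -> stationarity FAILS
Primal feasibility (all g_i <= 0): OK
Dual feasibility (all lambda_i >= 0): OK
Complementary slackness (lambda_i * g_i(x) = 0 for all i): OK

Verdict: the first failing condition is stationarity -> stat.

stat


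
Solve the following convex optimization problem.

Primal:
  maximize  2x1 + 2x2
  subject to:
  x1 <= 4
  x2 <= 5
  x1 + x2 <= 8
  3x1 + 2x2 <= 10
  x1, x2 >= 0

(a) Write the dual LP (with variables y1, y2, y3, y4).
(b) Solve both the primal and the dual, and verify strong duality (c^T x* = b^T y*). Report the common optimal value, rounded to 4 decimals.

The standard primal-dual pair for 'max c^T x s.t. A x <= b, x >= 0' is:
  Dual:  min b^T y  s.t.  A^T y >= c,  y >= 0.

So the dual LP is:
  minimize  4y1 + 5y2 + 8y3 + 10y4
  subject to:
    y1 + y3 + 3y4 >= 2
    y2 + y3 + 2y4 >= 2
    y1, y2, y3, y4 >= 0

Solving the primal: x* = (0, 5).
  primal value c^T x* = 10.
Solving the dual: y* = (0, 0.6667, 0, 0.6667).
  dual value b^T y* = 10.
Strong duality: c^T x* = b^T y*. Confirmed.

10


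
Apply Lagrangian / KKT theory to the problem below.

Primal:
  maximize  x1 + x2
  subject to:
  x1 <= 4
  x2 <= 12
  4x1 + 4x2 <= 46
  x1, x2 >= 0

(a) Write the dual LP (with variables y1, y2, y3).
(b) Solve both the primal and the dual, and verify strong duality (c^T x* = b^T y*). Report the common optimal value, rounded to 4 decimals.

The standard primal-dual pair for 'max c^T x s.t. A x <= b, x >= 0' is:
  Dual:  min b^T y  s.t.  A^T y >= c,  y >= 0.

So the dual LP is:
  minimize  4y1 + 12y2 + 46y3
  subject to:
    y1 + 4y3 >= 1
    y2 + 4y3 >= 1
    y1, y2, y3 >= 0

Solving the primal: x* = (0, 11.5).
  primal value c^T x* = 11.5.
Solving the dual: y* = (0, 0, 0.25).
  dual value b^T y* = 11.5.
Strong duality: c^T x* = b^T y*. Confirmed.

11.5


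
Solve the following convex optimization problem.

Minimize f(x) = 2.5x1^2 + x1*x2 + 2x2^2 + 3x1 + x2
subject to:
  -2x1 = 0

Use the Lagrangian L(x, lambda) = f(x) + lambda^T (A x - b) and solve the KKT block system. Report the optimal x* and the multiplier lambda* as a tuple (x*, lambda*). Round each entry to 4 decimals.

Form the Lagrangian:
  L(x, lambda) = (1/2) x^T Q x + c^T x + lambda^T (A x - b)
Stationarity (grad_x L = 0): Q x + c + A^T lambda = 0.
Primal feasibility: A x = b.

This gives the KKT block system:
  [ Q   A^T ] [ x     ]   [-c ]
  [ A    0  ] [ lambda ] = [ b ]

Solving the linear system:
  x*      = (0, -0.25)
  lambda* = (1.375)
  f(x*)   = -0.125

x* = (0, -0.25), lambda* = (1.375)


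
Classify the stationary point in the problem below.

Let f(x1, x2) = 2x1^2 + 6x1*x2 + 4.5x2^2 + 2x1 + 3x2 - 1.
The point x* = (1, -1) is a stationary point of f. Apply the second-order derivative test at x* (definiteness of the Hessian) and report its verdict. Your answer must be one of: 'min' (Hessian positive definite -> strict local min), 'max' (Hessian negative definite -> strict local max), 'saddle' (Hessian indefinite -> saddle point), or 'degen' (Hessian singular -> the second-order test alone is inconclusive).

Compute the Hessian H = grad^2 f:
  H = [[4, 6], [6, 9]]
Verify stationarity: grad f(x*) = H x* + g = (0, 0).
Eigenvalues of H: 0, 13.
H has a zero eigenvalue (singular; positive semidefinite but not definite), so H is neither positive definite, negative definite, nor indefinite. The second-order test alone is inconclusive -> degen.
(Indeed, f is constant along the null direction of H through x*, so x* is not a strict local extremum.)

degen


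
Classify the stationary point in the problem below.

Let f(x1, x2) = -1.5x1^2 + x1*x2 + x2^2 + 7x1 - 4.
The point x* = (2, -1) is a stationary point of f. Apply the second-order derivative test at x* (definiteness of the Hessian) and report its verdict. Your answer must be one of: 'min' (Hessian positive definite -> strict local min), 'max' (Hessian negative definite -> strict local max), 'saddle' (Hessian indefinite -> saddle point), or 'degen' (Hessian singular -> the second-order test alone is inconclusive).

Compute the Hessian H = grad^2 f:
  H = [[-3, 1], [1, 2]]
Verify stationarity: grad f(x*) = H x* + g = (0, 0).
Eigenvalues of H: -3.1926, 2.1926.
Eigenvalues have mixed signs, so H is indefinite -> x* is a saddle point.

saddle


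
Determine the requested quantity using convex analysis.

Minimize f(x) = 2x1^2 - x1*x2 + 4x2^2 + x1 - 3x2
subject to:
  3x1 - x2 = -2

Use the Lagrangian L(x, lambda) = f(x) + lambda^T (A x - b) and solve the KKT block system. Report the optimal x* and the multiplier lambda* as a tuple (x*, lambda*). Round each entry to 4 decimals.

Form the Lagrangian:
  L(x, lambda) = (1/2) x^T Q x + c^T x + lambda^T (A x - b)
Stationarity (grad_x L = 0): Q x + c + A^T lambda = 0.
Primal feasibility: A x = b.

This gives the KKT block system:
  [ Q   A^T ] [ x     ]   [-c ]
  [ A    0  ] [ lambda ] = [ b ]

Solving the linear system:
  x*      = (-0.5429, 0.3714)
  lambda* = (0.5143)
  f(x*)   = -0.3143

x* = (-0.5429, 0.3714), lambda* = (0.5143)


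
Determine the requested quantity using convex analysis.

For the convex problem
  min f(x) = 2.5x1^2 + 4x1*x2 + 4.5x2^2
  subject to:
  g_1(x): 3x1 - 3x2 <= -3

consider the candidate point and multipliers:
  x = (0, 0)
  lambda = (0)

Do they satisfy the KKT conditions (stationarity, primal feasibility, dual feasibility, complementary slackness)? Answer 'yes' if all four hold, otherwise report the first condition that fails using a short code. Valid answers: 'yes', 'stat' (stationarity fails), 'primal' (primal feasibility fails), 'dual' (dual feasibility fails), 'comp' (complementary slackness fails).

Gradient of f: grad f(x) = Q x + c = (0, 0)
Constraint values g_i(x) = a_i^T x - b_i:
  g_1((0, 0)) = 3
Stationarity residual: grad f(x) + sum_i lambda_i a_i = (0, 0)
  -> stationarity OK
Primal feasibility (all g_i <= 0): FAILS
Dual feasibility (all lambda_i >= 0): OK
Complementary slackness (lambda_i * g_i(x) = 0 for all i): OK

Verdict: the first failing condition is primal_feasibility -> primal.

primal


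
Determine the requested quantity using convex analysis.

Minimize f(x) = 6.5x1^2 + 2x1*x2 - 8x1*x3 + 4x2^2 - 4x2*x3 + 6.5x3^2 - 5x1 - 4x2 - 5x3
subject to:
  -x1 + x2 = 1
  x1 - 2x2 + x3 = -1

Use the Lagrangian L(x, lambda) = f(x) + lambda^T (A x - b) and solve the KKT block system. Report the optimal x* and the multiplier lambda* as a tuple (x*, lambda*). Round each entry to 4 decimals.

Form the Lagrangian:
  L(x, lambda) = (1/2) x^T Q x + c^T x + lambda^T (A x - b)
Stationarity (grad_x L = 0): Q x + c + A^T lambda = 0.
Primal feasibility: A x = b.

This gives the KKT block system:
  [ Q   A^T ] [ x     ]   [-c ]
  [ A    0  ] [ lambda ] = [ b ]

Solving the linear system:
  x*      = (0.5, 1.5, 1.5)
  lambda* = (-12, -4.5)
  f(x*)   = -4.25

x* = (0.5, 1.5, 1.5), lambda* = (-12, -4.5)


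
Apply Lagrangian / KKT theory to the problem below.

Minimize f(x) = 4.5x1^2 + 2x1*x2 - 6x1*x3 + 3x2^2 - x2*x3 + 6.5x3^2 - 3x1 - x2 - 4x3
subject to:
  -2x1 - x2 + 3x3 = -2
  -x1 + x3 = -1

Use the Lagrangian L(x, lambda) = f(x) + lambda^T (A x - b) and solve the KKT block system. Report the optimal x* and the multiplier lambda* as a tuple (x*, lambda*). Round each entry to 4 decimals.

Form the Lagrangian:
  L(x, lambda) = (1/2) x^T Q x + c^T x + lambda^T (A x - b)
Stationarity (grad_x L = 0): Q x + c + A^T lambda = 0.
Primal feasibility: A x = b.

This gives the KKT block system:
  [ Q   A^T ] [ x     ]   [-c ]
  [ A    0  ] [ lambda ] = [ b ]

Solving the linear system:
  x*      = (1.1667, 0.1667, 0.1667)
  lambda* = (2.1667, 2.5)
  f(x*)   = 1.25

x* = (1.1667, 0.1667, 0.1667), lambda* = (2.1667, 2.5)


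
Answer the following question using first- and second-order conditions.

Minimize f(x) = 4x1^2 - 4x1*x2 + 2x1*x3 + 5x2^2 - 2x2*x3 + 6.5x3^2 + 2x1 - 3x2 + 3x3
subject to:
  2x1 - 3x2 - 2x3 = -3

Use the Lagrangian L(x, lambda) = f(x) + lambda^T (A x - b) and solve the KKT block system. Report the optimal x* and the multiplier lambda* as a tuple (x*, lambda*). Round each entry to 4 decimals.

Form the Lagrangian:
  L(x, lambda) = (1/2) x^T Q x + c^T x + lambda^T (A x - b)
Stationarity (grad_x L = 0): Q x + c + A^T lambda = 0.
Primal feasibility: A x = b.

This gives the KKT block system:
  [ Q   A^T ] [ x     ]   [-c ]
  [ A    0  ] [ lambda ] = [ b ]

Solving the linear system:
  x*      = (-0.3495, 0.6583, 0.163)
  lambda* = (1.5517)
  f(x*)   = 1.2351

x* = (-0.3495, 0.6583, 0.163), lambda* = (1.5517)


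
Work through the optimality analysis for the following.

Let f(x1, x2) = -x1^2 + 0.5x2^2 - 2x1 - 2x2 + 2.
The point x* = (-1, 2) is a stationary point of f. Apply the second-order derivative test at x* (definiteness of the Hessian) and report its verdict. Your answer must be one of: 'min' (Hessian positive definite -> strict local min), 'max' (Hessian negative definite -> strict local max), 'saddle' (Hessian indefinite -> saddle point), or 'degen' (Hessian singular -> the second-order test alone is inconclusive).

Compute the Hessian H = grad^2 f:
  H = [[-2, 0], [0, 1]]
Verify stationarity: grad f(x*) = H x* + g = (0, 0).
Eigenvalues of H: -2, 1.
Eigenvalues have mixed signs, so H is indefinite -> x* is a saddle point.

saddle


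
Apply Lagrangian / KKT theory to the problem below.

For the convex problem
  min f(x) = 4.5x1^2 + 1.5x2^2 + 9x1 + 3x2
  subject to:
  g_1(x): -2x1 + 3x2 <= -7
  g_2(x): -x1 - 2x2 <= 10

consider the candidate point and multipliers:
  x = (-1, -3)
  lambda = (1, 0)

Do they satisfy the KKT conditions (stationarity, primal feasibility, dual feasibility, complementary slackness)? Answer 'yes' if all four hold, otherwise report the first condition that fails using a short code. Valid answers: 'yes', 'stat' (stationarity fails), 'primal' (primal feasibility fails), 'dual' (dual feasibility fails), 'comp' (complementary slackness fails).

Gradient of f: grad f(x) = Q x + c = (0, -6)
Constraint values g_i(x) = a_i^T x - b_i:
  g_1((-1, -3)) = 0
  g_2((-1, -3)) = -3
Stationarity residual: grad f(x) + sum_i lambda_i a_i = (-2, -3)
  -> stationarity FAILS
Primal feasibility (all g_i <= 0): OK
Dual feasibility (all lambda_i >= 0): OK
Complementary slackness (lambda_i * g_i(x) = 0 for all i): OK

Verdict: the first failing condition is stationarity -> stat.

stat


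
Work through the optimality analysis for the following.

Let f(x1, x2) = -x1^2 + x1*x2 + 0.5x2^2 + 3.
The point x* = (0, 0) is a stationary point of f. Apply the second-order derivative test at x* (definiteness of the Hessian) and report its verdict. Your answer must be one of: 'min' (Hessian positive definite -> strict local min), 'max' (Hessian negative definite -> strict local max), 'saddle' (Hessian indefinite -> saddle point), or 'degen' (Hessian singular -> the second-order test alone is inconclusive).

Compute the Hessian H = grad^2 f:
  H = [[-2, 1], [1, 1]]
Verify stationarity: grad f(x*) = H x* + g = (0, 0).
Eigenvalues of H: -2.3028, 1.3028.
Eigenvalues have mixed signs, so H is indefinite -> x* is a saddle point.

saddle


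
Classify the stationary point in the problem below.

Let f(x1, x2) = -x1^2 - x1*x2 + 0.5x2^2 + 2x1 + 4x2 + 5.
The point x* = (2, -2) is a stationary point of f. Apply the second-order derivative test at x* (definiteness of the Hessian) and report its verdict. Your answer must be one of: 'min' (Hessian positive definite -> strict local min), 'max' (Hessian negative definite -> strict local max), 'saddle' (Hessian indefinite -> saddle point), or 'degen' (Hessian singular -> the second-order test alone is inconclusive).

Compute the Hessian H = grad^2 f:
  H = [[-2, -1], [-1, 1]]
Verify stationarity: grad f(x*) = H x* + g = (0, 0).
Eigenvalues of H: -2.3028, 1.3028.
Eigenvalues have mixed signs, so H is indefinite -> x* is a saddle point.

saddle


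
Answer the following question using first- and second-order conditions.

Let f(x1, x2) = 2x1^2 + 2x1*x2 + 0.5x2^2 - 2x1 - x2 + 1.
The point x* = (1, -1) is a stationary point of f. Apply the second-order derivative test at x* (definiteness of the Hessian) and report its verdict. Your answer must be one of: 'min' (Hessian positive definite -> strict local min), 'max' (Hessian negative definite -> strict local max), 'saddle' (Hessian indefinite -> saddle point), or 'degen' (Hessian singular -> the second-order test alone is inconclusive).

Compute the Hessian H = grad^2 f:
  H = [[4, 2], [2, 1]]
Verify stationarity: grad f(x*) = H x* + g = (0, 0).
Eigenvalues of H: 0, 5.
H has a zero eigenvalue (singular; positive semidefinite but not definite), so H is neither positive definite, negative definite, nor indefinite. The second-order test alone is inconclusive -> degen.
(Indeed, f is constant along the null direction of H through x*, so x* is not a strict local extremum.)

degen


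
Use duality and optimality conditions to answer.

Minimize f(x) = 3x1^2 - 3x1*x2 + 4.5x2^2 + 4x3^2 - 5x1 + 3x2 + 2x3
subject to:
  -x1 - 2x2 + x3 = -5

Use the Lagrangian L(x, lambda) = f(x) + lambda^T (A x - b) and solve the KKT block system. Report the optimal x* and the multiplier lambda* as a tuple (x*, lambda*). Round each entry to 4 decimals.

Form the Lagrangian:
  L(x, lambda) = (1/2) x^T Q x + c^T x + lambda^T (A x - b)
Stationarity (grad_x L = 0): Q x + c + A^T lambda = 0.
Primal feasibility: A x = b.

This gives the KKT block system:
  [ Q   A^T ] [ x     ]   [-c ]
  [ A    0  ] [ lambda ] = [ b ]

Solving the linear system:
  x*      = (2.0099, 1.1432, -0.7037)
  lambda* = (3.6296)
  f(x*)   = 5.0605

x* = (2.0099, 1.1432, -0.7037), lambda* = (3.6296)


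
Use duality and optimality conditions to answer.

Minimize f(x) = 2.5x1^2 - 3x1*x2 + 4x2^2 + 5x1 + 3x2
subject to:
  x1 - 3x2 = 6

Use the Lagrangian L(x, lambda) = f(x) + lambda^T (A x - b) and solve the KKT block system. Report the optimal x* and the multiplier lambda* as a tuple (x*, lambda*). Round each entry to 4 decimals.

Form the Lagrangian:
  L(x, lambda) = (1/2) x^T Q x + c^T x + lambda^T (A x - b)
Stationarity (grad_x L = 0): Q x + c + A^T lambda = 0.
Primal feasibility: A x = b.

This gives the KKT block system:
  [ Q   A^T ] [ x     ]   [-c ]
  [ A    0  ] [ lambda ] = [ b ]

Solving the linear system:
  x*      = (-1.7143, -2.5714)
  lambda* = (-4.1429)
  f(x*)   = 4.2857

x* = (-1.7143, -2.5714), lambda* = (-4.1429)


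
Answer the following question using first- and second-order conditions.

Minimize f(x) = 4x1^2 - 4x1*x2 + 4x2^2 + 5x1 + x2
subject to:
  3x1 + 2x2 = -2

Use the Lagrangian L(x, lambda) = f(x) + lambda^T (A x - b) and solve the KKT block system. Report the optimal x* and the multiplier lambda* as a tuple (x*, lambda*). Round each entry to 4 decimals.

Form the Lagrangian:
  L(x, lambda) = (1/2) x^T Q x + c^T x + lambda^T (A x - b)
Stationarity (grad_x L = 0): Q x + c + A^T lambda = 0.
Primal feasibility: A x = b.

This gives the KKT block system:
  [ Q   A^T ] [ x     ]   [-c ]
  [ A    0  ] [ lambda ] = [ b ]

Solving the linear system:
  x*      = (-0.5132, -0.2303)
  lambda* = (-0.6053)
  f(x*)   = -2.0033

x* = (-0.5132, -0.2303), lambda* = (-0.6053)


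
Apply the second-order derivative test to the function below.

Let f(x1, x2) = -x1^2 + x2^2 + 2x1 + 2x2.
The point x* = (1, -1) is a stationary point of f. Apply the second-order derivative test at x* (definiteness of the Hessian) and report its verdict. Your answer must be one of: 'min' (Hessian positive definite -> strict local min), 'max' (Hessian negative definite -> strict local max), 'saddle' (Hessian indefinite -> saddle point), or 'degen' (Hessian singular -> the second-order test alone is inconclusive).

Compute the Hessian H = grad^2 f:
  H = [[-2, 0], [0, 2]]
Verify stationarity: grad f(x*) = H x* + g = (0, 0).
Eigenvalues of H: -2, 2.
Eigenvalues have mixed signs, so H is indefinite -> x* is a saddle point.

saddle


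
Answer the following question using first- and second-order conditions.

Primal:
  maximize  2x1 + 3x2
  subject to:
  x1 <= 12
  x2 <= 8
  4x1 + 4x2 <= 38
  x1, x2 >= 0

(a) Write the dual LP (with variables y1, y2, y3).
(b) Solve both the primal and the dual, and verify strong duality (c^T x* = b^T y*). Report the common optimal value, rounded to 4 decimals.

The standard primal-dual pair for 'max c^T x s.t. A x <= b, x >= 0' is:
  Dual:  min b^T y  s.t.  A^T y >= c,  y >= 0.

So the dual LP is:
  minimize  12y1 + 8y2 + 38y3
  subject to:
    y1 + 4y3 >= 2
    y2 + 4y3 >= 3
    y1, y2, y3 >= 0

Solving the primal: x* = (1.5, 8).
  primal value c^T x* = 27.
Solving the dual: y* = (0, 1, 0.5).
  dual value b^T y* = 27.
Strong duality: c^T x* = b^T y*. Confirmed.

27


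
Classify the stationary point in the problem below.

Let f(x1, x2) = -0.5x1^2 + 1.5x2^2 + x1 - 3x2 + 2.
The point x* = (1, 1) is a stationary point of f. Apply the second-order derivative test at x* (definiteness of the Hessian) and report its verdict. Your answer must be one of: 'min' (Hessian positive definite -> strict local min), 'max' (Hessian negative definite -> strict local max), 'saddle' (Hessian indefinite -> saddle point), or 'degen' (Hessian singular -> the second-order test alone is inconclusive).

Compute the Hessian H = grad^2 f:
  H = [[-1, 0], [0, 3]]
Verify stationarity: grad f(x*) = H x* + g = (0, 0).
Eigenvalues of H: -1, 3.
Eigenvalues have mixed signs, so H is indefinite -> x* is a saddle point.

saddle


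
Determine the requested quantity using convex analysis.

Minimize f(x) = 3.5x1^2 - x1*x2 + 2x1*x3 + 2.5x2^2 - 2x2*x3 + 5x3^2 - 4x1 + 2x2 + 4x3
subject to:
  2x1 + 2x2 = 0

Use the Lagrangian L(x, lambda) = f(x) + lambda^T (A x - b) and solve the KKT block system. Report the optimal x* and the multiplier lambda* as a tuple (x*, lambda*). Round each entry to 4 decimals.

Form the Lagrangian:
  L(x, lambda) = (1/2) x^T Q x + c^T x + lambda^T (A x - b)
Stationarity (grad_x L = 0): Q x + c + A^T lambda = 0.
Primal feasibility: A x = b.

This gives the KKT block system:
  [ Q   A^T ] [ x     ]   [-c ]
  [ A    0  ] [ lambda ] = [ b ]

Solving the linear system:
  x*      = (0.6129, -0.6129, -0.6452)
  lambda* = (0.1935)
  f(x*)   = -3.129

x* = (0.6129, -0.6129, -0.6452), lambda* = (0.1935)


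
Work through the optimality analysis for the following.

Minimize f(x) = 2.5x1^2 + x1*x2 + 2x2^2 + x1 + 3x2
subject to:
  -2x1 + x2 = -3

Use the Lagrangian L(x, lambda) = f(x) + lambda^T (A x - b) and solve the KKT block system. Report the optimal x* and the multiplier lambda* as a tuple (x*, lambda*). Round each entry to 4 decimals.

Form the Lagrangian:
  L(x, lambda) = (1/2) x^T Q x + c^T x + lambda^T (A x - b)
Stationarity (grad_x L = 0): Q x + c + A^T lambda = 0.
Primal feasibility: A x = b.

This gives the KKT block system:
  [ Q   A^T ] [ x     ]   [-c ]
  [ A    0  ] [ lambda ] = [ b ]

Solving the linear system:
  x*      = (0.8, -1.4)
  lambda* = (1.8)
  f(x*)   = 1

x* = (0.8, -1.4), lambda* = (1.8)


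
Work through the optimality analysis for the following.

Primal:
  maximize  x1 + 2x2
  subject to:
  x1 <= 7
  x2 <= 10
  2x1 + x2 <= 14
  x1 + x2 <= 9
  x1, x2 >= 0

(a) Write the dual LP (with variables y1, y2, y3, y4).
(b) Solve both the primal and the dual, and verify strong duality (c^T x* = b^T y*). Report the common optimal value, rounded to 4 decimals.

The standard primal-dual pair for 'max c^T x s.t. A x <= b, x >= 0' is:
  Dual:  min b^T y  s.t.  A^T y >= c,  y >= 0.

So the dual LP is:
  minimize  7y1 + 10y2 + 14y3 + 9y4
  subject to:
    y1 + 2y3 + y4 >= 1
    y2 + y3 + y4 >= 2
    y1, y2, y3, y4 >= 0

Solving the primal: x* = (0, 9).
  primal value c^T x* = 18.
Solving the dual: y* = (0, 0, 0, 2).
  dual value b^T y* = 18.
Strong duality: c^T x* = b^T y*. Confirmed.

18


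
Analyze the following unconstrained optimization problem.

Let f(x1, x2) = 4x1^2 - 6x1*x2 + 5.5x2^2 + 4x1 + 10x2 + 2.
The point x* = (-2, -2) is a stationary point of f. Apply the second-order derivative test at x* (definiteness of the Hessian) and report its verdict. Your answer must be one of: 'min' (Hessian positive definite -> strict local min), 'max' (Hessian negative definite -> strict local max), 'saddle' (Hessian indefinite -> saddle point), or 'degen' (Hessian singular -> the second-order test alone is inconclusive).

Compute the Hessian H = grad^2 f:
  H = [[8, -6], [-6, 11]]
Verify stationarity: grad f(x*) = H x* + g = (0, 0).
Eigenvalues of H: 3.3153, 15.6847.
Both eigenvalues > 0, so H is positive definite -> x* is a strict local min.

min


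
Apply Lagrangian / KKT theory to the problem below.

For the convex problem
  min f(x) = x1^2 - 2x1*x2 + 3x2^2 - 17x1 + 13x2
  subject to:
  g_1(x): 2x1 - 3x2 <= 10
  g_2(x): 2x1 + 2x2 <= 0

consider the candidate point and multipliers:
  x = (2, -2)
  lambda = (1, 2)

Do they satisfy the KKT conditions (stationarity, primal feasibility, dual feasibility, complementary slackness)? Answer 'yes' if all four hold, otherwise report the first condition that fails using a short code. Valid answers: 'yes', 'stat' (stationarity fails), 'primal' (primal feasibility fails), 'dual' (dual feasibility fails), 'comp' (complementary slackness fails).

Gradient of f: grad f(x) = Q x + c = (-9, -3)
Constraint values g_i(x) = a_i^T x - b_i:
  g_1((2, -2)) = 0
  g_2((2, -2)) = 0
Stationarity residual: grad f(x) + sum_i lambda_i a_i = (-3, -2)
  -> stationarity FAILS
Primal feasibility (all g_i <= 0): OK
Dual feasibility (all lambda_i >= 0): OK
Complementary slackness (lambda_i * g_i(x) = 0 for all i): OK

Verdict: the first failing condition is stationarity -> stat.

stat


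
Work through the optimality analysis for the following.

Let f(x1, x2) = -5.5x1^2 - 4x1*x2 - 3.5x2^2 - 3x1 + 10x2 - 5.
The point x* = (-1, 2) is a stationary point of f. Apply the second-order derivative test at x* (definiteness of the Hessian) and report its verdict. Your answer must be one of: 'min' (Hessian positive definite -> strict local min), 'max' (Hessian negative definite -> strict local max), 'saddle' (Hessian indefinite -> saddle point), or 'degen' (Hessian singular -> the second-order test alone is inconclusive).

Compute the Hessian H = grad^2 f:
  H = [[-11, -4], [-4, -7]]
Verify stationarity: grad f(x*) = H x* + g = (0, 0).
Eigenvalues of H: -13.4721, -4.5279.
Both eigenvalues < 0, so H is negative definite -> x* is a strict local max.

max


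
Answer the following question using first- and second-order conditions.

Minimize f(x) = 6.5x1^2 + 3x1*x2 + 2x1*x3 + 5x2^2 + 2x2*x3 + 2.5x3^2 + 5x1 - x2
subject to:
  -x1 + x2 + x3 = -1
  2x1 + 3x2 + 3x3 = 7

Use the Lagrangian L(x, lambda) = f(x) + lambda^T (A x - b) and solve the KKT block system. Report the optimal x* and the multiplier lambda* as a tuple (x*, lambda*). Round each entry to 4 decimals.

Form the Lagrangian:
  L(x, lambda) = (1/2) x^T Q x + c^T x + lambda^T (A x - b)
Stationarity (grad_x L = 0): Q x + c + A^T lambda = 0.
Primal feasibility: A x = b.

This gives the KKT block system:
  [ Q   A^T ] [ x     ]   [-c ]
  [ A    0  ] [ lambda ] = [ b ]

Solving the linear system:
  x*      = (2, 0.1818, 0.8182)
  lambda* = (16.5273, -8.3273)
  f(x*)   = 42.3182

x* = (2, 0.1818, 0.8182), lambda* = (16.5273, -8.3273)


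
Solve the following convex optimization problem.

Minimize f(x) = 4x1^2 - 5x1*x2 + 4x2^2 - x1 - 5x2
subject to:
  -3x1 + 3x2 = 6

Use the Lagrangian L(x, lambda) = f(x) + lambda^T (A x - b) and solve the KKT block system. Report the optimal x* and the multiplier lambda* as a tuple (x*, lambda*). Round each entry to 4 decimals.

Form the Lagrangian:
  L(x, lambda) = (1/2) x^T Q x + c^T x + lambda^T (A x - b)
Stationarity (grad_x L = 0): Q x + c + A^T lambda = 0.
Primal feasibility: A x = b.

This gives the KKT block system:
  [ Q   A^T ] [ x     ]   [-c ]
  [ A    0  ] [ lambda ] = [ b ]

Solving the linear system:
  x*      = (0, 2)
  lambda* = (-3.6667)
  f(x*)   = 6

x* = (0, 2), lambda* = (-3.6667)


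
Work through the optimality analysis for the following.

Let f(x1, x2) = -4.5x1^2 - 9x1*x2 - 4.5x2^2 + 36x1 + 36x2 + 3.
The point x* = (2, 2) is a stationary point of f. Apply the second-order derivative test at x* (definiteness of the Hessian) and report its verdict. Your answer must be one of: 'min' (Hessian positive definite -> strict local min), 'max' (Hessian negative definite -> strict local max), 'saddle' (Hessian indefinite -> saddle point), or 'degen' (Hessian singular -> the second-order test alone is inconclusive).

Compute the Hessian H = grad^2 f:
  H = [[-9, -9], [-9, -9]]
Verify stationarity: grad f(x*) = H x* + g = (0, 0).
Eigenvalues of H: -18, 0.
H has a zero eigenvalue (singular; negative semidefinite but not definite), so H is neither positive definite, negative definite, nor indefinite. The second-order test alone is inconclusive -> degen.
(Indeed, f is constant along the null direction of H through x*, so x* is not a strict local extremum.)

degen


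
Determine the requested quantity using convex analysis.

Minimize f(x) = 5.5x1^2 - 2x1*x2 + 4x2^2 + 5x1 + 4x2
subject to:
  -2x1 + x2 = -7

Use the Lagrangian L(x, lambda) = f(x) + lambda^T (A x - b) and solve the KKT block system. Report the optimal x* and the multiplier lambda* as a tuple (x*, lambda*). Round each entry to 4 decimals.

Form the Lagrangian:
  L(x, lambda) = (1/2) x^T Q x + c^T x + lambda^T (A x - b)
Stationarity (grad_x L = 0): Q x + c + A^T lambda = 0.
Primal feasibility: A x = b.

This gives the KKT block system:
  [ Q   A^T ] [ x     ]   [-c ]
  [ A    0  ] [ lambda ] = [ b ]

Solving the linear system:
  x*      = (2.4286, -2.1429)
  lambda* = (18)
  f(x*)   = 64.7857

x* = (2.4286, -2.1429), lambda* = (18)


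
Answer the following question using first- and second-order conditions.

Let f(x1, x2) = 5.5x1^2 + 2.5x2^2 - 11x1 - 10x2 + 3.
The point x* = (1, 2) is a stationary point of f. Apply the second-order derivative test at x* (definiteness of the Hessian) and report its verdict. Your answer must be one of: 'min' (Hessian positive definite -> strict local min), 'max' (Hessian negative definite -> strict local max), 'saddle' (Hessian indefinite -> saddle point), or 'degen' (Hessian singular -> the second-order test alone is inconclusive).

Compute the Hessian H = grad^2 f:
  H = [[11, 0], [0, 5]]
Verify stationarity: grad f(x*) = H x* + g = (0, 0).
Eigenvalues of H: 5, 11.
Both eigenvalues > 0, so H is positive definite -> x* is a strict local min.

min


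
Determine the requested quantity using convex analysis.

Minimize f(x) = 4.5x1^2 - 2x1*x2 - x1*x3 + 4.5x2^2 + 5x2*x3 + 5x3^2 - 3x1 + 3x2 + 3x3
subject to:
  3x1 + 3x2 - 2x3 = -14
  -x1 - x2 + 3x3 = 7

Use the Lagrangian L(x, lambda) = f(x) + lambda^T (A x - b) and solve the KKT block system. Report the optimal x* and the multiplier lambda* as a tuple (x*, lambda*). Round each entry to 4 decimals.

Form the Lagrangian:
  L(x, lambda) = (1/2) x^T Q x + c^T x + lambda^T (A x - b)
Stationarity (grad_x L = 0): Q x + c + A^T lambda = 0.
Primal feasibility: A x = b.

This gives the KKT block system:
  [ Q   A^T ] [ x     ]   [-c ]
  [ A    0  ] [ lambda ] = [ b ]

Solving the linear system:
  x*      = (-1.4545, -2.5455, 1)
  lambda* = (4.8961, 2.6883)
  f(x*)   = 24.7273

x* = (-1.4545, -2.5455, 1), lambda* = (4.8961, 2.6883)
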